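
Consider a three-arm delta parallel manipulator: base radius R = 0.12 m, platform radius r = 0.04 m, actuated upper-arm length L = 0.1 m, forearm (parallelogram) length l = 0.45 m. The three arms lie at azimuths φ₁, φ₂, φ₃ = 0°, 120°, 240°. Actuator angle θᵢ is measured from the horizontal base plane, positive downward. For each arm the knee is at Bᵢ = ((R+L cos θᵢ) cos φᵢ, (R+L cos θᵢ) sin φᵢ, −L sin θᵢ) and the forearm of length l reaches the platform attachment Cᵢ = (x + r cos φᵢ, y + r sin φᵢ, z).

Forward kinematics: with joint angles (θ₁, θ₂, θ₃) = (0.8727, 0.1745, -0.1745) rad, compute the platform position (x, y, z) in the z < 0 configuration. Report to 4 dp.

O1 = (0.1443·cos0.0°, 0.1443·sin0.0°, -0.0766) = (0.1443, 0.0000, -0.0766)
arm 2 at φ=120.0°: (R−r)+L cos θ2 = 0.1785;  O2 = (-0.0892, 0.1546, -0.0174)
O3 = (0.1785·cos240.0°, 0.1785·sin240.0°, 0.0174) = (-0.0892, -0.1546, 0.0174)
eliminate P² terms by subtracting sphere 1 from 2 and 3
linear system: -0.4670x+0.3091y = 0.0055−0.1185z; -0.4670x+-0.3091y = 0.0055−0.1879z
det = 0.2888;  x = -0.0117+0.3281z,  y = 0.0000+0.1123z
sphere 1 gives Az²+Bz+C=0 with A=1.1202, B=0.0509, C=-0.1723;  B²−4AC=0.7746;  roots -0.4155, 0.3701;  negative root z = -0.4155
x = -0.1480, y = -0.0467

(-0.1480, -0.0467, -0.4155)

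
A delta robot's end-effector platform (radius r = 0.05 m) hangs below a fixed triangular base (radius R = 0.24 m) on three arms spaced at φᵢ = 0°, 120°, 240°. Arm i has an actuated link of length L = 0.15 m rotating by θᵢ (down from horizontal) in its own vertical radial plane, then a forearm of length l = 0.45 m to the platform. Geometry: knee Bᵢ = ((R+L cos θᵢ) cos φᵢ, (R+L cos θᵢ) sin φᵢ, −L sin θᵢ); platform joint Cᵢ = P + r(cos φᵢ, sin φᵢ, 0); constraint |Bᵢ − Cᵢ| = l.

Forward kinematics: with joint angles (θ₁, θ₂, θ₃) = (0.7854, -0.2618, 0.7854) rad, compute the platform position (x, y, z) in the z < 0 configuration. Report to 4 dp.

φ1=0.0°: virtual centre (0.2961, 0.0000, -0.1061), radius l
S2 = (0.3349·cos120.0°, 0.3349·sin120.0°, 0.0388) = (-0.1674, 0.2900, 0.0388)
arm 3 at φ=240.0°: (R−r)+L cos θ3 = 0.2961;  S3 = (-0.1480, -0.2564, -0.1061)
eliminate P² terms by subtracting sphere 1 from 2 and 3
[-0.9270 0.5800 0.2898]·P = 0.0148;  [-0.8882 -0.5128 0.0000]·P = 0.0000
Cramer: x(z) = -0.0076+0.1500z;  y(z) = 0.0132-0.2598z
into |P−S₁|² = l²: 1.0900z² + 0.1141z + -0.0988 = 0;  Δ = 0.4440;  z = -0.3580 or 0.2533 → z<0 root = -0.3580
x = -0.0613, y = 0.1062

(-0.0613, 0.1062, -0.3580)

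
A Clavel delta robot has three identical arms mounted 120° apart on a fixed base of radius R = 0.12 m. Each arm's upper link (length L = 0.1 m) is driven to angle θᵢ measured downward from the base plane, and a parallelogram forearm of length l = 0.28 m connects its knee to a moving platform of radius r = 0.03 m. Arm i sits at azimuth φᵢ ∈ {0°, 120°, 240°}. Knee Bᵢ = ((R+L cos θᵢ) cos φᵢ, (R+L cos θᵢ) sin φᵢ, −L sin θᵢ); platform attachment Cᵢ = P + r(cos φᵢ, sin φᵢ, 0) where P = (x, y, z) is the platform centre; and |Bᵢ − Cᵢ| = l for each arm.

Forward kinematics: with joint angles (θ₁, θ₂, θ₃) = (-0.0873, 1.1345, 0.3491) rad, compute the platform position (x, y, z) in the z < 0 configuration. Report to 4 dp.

arm 1 at φ=0.0°: e+L cos θ1 = 0.1896;  centre 1 = (0.1896, 0.0000, 0.0087)
arm 2 at φ=120.0°: e+L cos θ2 = 0.1323;  centre 2 = (-0.0661, 0.1145, -0.0906)
φ3=240.0°: virtual centre (-0.0920, -0.1593, -0.0342), radius l
eliminate P² terms by subtracting sphere 1 from 2 and 3
[-0.5115 0.2291 -0.1987]·P = -0.0103;  [-0.5632 -0.3186 -0.0858]·P = -0.0010
det = 0.2920;  x = 0.0121+-0.2842z,  y = -0.0181+0.2329z
into |P−centre ₁|² = l²: 1.1350z² + 0.0750z + -0.0465 = 0;  Δ = 0.2166;  z = -0.2381 or 0.1720 → z<0 root = -0.2381
x = 0.0797, y = -0.0736

(0.0797, -0.0736, -0.2381)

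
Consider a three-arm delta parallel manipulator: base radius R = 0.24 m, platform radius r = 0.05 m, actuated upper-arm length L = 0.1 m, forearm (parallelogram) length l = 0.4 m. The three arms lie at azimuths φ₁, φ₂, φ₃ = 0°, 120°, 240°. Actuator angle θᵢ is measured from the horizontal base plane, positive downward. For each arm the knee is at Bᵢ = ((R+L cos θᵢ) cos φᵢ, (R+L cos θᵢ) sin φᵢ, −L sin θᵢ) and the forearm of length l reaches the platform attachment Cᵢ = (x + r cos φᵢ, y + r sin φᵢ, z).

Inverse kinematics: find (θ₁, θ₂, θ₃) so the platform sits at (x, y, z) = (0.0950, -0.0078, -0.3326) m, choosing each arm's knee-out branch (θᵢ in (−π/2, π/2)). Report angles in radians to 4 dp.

arm 1 (φ=0.0°): x'=0.0950, y'=-0.0078
  A cos θ + B sin θ = C:  0.0950·cos θ + -0.3326·sin θ = 0.1515
  γ=atan2(-0.3326,0.0950)=-1.2926;  ψ=arccos(0.4379)=1.1176;  θ1=γ+ψ≈-0.1750
rotate P by −φ2: (-0.0543, -0.0784, -0.3326)
  A cos θ + B sin θ = C:  0.2443·cos θ + -0.3326·sin θ = -0.1321
  γ=atan2(-0.3326,0.2443)=-0.9374;  ψ=arccos(-0.3202)=1.8967;  θ2=γ+ψ≈0.9594
φ3=240.0° → target in arm frame (-0.0407, 0.0862)
  A cos θ + B sin θ = C:  0.2307·cos θ + -0.3326·sin θ = -0.1065
  √(A²+B²)=0.4048;  θ3 = -0.9643+1.8369 ≈ 0.8726

θ₁ = -0.1750, θ₂ = 0.9594, θ₃ = 0.8726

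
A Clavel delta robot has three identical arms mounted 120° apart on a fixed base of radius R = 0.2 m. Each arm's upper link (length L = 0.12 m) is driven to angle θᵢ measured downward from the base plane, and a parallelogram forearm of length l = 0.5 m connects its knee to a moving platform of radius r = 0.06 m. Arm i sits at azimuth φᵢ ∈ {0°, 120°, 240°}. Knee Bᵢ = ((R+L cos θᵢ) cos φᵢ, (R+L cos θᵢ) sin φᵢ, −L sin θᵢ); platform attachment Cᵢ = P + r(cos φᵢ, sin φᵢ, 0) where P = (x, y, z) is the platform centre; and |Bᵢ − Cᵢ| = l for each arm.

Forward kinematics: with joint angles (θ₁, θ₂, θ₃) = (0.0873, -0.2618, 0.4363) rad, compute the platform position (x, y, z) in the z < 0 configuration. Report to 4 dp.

(0.0026, 0.0830, -0.4313)

arm 1 at φ=0.0°: (R−r)+L cos θ1 = 0.2595;  O1 = (0.2595, 0.0000, -0.0105)
arm 2 at φ=120.0°: (R−r)+L cos θ2 = 0.2559;  O2 = (-0.1280, 0.2216, 0.0311)
φ3=240.0°: virtual centre (-0.1244, -0.2154, -0.0507), radius l
|O₂|²−|O₁|² = -0.0010;  |O₃|²−|O₁|² = -0.0030
plane₁₂: -0.7750x+0.4433y+0.0830z = -0.0010
Cramer: x(z) = 0.0026+0.0001z;  y(z) = 0.0023-0.1871z
quadratic in z: (1.0350)z²+(0.0200)z+(-0.1839)=0, √Δ=0.8727 → z ∈ {-0.4313, 0.4120}; z = -0.4313 (taking z<0)
x = 0.0026, y = 0.0830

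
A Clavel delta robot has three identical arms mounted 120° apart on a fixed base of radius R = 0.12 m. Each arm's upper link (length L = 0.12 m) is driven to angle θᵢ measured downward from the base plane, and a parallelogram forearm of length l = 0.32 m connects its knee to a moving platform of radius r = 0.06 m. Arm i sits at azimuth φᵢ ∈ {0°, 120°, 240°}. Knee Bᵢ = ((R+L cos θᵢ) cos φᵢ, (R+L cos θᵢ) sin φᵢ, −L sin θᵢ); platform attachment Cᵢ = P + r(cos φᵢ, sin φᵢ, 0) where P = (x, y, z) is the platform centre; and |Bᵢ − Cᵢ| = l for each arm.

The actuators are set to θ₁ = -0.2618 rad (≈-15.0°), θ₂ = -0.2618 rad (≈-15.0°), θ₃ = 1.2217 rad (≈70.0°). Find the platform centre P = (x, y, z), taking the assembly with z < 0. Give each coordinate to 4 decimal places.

(0.0987, 0.1710, -0.2282)

O1 = (0.1759·cos0.0°, 0.1759·sin0.0°, 0.0311) = (0.1759, 0.0000, 0.0311)
arm 2 at φ=120.0°: e+L cos θ2 = 0.1759;  O2 = (-0.0880, 0.1523, 0.0311)
φ3=240.0°: virtual centre (-0.0505, -0.0875, -0.1128), radius l
subtract pairs → two planes through P
plane₁₂: -0.5277x+0.3047y+0.0000z = 0.0000
Cramer: x(z) = 0.0119-0.3805z;  y(z) = 0.0206-0.6590z
sphere 1 gives Az²+Bz+C=0 with A=1.5790, B=0.0356, C=-0.0741;  B²−4AC=0.4693;  roots -0.2282, 0.2057;  negative root z = -0.2282
x = 0.0987, y = 0.1710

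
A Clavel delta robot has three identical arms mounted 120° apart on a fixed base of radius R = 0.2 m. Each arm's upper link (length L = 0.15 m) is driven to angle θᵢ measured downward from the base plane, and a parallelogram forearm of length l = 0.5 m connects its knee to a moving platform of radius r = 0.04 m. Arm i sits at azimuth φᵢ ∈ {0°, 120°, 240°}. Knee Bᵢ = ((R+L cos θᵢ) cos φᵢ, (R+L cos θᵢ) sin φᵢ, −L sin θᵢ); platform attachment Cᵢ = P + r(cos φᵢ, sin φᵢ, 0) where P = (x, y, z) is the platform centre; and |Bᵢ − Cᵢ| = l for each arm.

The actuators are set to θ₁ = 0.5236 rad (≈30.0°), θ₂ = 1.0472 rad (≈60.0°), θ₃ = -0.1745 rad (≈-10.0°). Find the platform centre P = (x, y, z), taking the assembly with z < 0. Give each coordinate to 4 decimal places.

(-0.0043, -0.1709, -0.4414)

centre 1 = (0.2899·cos0.0°, 0.2899·sin0.0°, -0.0750) = (0.2899, 0.0000, -0.0750)
φ2=120.0°: virtual centre (-0.1175, 0.2035, -0.1299), radius l
centre 3 = (0.3077·cos240.0°, 0.3077·sin240.0°, 0.0260) = (-0.1539, -0.2665, 0.0260)
|centre ₂|²−|centre ₁|² = -0.0176;  |centre ₃|²−|centre ₁|² = 0.0057
linear system: -0.8148x+0.4070y = -0.0176−-0.1098z; -0.8875x+-0.5330y = 0.0057−0.2021z
det = 0.7955;  x = 0.0089+0.0298z,  y = -0.0254+0.3295z
sphere 1 gives Az²+Bz+C=0 with A=1.1095, B=0.1165, C=-0.1647;  B²−4AC=0.7446;  roots -0.4414, 0.3364;  negative root z = -0.4414
x = -0.0043, y = -0.1709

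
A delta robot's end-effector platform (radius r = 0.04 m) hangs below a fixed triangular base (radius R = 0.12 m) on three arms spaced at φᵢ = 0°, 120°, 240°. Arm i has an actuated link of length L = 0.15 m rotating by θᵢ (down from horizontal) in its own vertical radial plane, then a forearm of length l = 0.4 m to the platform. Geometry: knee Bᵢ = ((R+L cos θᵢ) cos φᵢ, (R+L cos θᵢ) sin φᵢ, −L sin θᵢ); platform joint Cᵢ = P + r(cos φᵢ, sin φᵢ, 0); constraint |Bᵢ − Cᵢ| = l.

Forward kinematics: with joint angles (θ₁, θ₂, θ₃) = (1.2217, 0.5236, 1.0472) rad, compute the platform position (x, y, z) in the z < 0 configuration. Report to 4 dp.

φ1=0.0°: virtual centre (0.1313, 0.0000, -0.1410), radius l
φ2=120.0°: virtual centre (-0.1050, 0.1818, -0.0750), radius l
φ3=240.0°: virtual centre (-0.0775, -0.1342, -0.1299), radius l
subtract pairs → two planes through P
[-0.4725 0.3636 0.1319]·P = 0.0126;  [-0.4176 -0.2685 0.0221]·P = 0.0038
Cramer: x(z) = -0.0171+0.1559z;  y(z) = 0.0124-0.1602z
quadratic in z: (1.0500)z²+(0.2317)z+(-0.1180)=0, √Δ=0.7410 → z ∈ {-0.4632, 0.2426}; z = -0.4632 (taking z<0)
x = -0.0893, y = 0.0866

(-0.0893, 0.0866, -0.4632)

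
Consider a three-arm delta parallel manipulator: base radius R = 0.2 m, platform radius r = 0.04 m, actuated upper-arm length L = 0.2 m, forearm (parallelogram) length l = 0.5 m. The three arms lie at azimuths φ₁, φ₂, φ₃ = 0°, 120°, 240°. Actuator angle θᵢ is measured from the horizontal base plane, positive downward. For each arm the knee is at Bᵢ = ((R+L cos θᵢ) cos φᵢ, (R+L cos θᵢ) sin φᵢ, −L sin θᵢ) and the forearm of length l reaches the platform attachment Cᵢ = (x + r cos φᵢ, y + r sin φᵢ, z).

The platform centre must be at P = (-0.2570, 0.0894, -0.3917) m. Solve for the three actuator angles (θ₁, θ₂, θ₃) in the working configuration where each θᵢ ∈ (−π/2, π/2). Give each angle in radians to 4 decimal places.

arm 1 (φ=0.0°): x'=-0.2570, y'=0.0894
  A cos θ + B sin θ = C:  0.4170·cos θ + -0.3917·sin θ = -0.3133
  γ=atan2(-0.3917,0.4170)=-0.7541;  ψ=arccos(-0.5476)=2.1503;  θ1=γ+ψ≈1.3961
arm 2 (φ=120.0°): x'=0.2059, y'=0.1779
  e−x'=-0.0459;  (l²−L²−(e−x')²−y'²−z²)/2L = 0.0571
  θ2 = atan2(B,A) + arccos(C/0.3944) = -0.2619
φ3=240.0° → target in arm frame (0.0511, -0.2673)
  A cos θ + B sin θ = C:  0.1089·cos θ + -0.3917·sin θ = -0.0668
  γ=atan2(-0.3917,0.1089)=-1.2996;  ψ=arccos(-0.1643)=1.7359;  θ3=γ+ψ≈0.4363

θ₁ = 1.3961, θ₂ = -0.2619, θ₃ = 0.4363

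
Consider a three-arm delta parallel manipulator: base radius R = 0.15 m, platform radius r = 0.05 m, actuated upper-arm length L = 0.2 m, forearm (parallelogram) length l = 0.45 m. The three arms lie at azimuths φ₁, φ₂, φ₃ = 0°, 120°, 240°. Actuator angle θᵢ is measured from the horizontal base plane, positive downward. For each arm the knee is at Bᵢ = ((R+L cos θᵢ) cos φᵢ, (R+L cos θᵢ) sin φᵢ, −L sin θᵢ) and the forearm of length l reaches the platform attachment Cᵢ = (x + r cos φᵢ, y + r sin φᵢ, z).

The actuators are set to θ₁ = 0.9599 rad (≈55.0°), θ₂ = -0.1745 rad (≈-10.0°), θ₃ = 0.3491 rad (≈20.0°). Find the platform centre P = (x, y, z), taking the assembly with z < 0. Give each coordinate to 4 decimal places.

φ1=0.0°: virtual centre (0.2147, 0.0000, -0.1638), radius l
arm 2 at φ=120.0°: e+L cos θ2 = 0.2970;  centre 2 = (-0.1485, 0.2572, 0.0347)
centre 3 = (0.2879·cos240.0°, 0.2879·sin240.0°, -0.0684) = (-0.1440, -0.2494, -0.0684)
subtract pairs → two planes through P
linear system: -0.7264x+0.5144y = 0.0164−0.3971z; -0.7174x+-0.4987y = 0.0146−0.1908z
det = 0.7313;  x = -0.0215+0.4051z,  y = 0.0016+-0.2000z
quadratic in z: (1.2041)z²+(0.1356)z+(-0.1198)=0, √Δ=0.7718 → z ∈ {-0.3768, 0.2642}; z = -0.3768 (taking z<0)
x = -0.1741, y = 0.0770

(-0.1741, 0.0770, -0.3768)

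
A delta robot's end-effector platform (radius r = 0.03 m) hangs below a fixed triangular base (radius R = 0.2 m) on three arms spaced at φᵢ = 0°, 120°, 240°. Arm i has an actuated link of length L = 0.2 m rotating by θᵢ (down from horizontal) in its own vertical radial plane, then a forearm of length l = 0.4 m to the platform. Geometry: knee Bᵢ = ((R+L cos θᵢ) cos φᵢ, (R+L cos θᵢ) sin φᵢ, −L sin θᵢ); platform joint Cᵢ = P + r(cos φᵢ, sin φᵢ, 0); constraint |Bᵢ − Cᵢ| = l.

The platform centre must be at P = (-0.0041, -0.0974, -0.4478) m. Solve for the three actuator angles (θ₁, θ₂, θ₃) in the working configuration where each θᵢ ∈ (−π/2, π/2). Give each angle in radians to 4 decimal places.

θ₁ = 1.0473, θ₂ = 1.3091, θ₃ = 0.6983

arm 1 (φ=0.0°): x'=-0.0041, y'=-0.0974
  A=0.1741, B=-0.4478, C=(l²−L²−A²−y'²−z²)/(2L)=-0.3008
  γ=atan2(-0.4478,0.1741)=-1.2000;  ψ=arccos(-0.6261)=2.2473;  θ1=γ+ψ≈1.0473
φ2=120.0° → target in arm frame (-0.0823, 0.0523)
  A cos θ + B sin θ = C:  0.2523·cos θ + -0.4478·sin θ = -0.3673
  θ2 = atan2(B,A) + arccos(C/0.5140) = 1.3091
arm 3 (φ=240.0°): x'=0.0864, y'=0.0451
  e−x'=0.0836;  (l²−L²−(e−x')²−y'²−z²)/2L = -0.2239
  √(A²+B²)=0.4555;  θ3 = -1.3862+2.0846 ≈ 0.6983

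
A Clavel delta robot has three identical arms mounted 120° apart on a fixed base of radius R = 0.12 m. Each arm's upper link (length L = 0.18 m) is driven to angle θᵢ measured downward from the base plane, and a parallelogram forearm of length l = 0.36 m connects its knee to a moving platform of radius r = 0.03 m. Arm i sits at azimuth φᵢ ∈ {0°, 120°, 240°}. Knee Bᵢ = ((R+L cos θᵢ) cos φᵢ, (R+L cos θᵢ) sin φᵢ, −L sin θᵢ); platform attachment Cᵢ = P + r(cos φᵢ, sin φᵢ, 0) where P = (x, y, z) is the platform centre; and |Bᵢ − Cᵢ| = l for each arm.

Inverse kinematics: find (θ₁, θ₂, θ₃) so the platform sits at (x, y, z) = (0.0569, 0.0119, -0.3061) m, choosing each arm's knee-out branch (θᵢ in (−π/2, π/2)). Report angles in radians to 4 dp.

rotate P by −φ1: (0.0569, 0.0119, -0.3061)
  A=0.0331, B=-0.3061, C=(l²−L²−A²−y'²−z²)/(2L)=0.0063
  θ1 = atan2(B,A) + arccos(C/0.3079) = 0.0873
rotate P by −φ2: (-0.0181, -0.0552, -0.3061)
  A cos θ + B sin θ = C:  0.1081·cos θ + -0.3061·sin θ = -0.0312
  √(A²+B²)=0.3246;  θ2 = -1.2312+1.6671 ≈ 0.4360
rotate P by −φ3: (-0.0388, 0.0433, -0.3061)
  A cos θ + B sin θ = C:  0.1288·cos θ + -0.3061·sin θ = -0.0415
  θ3 = atan2(B,A) + arccos(C/0.3321) = 0.5236

θ₁ = 0.0873, θ₂ = 0.4360, θ₃ = 0.5236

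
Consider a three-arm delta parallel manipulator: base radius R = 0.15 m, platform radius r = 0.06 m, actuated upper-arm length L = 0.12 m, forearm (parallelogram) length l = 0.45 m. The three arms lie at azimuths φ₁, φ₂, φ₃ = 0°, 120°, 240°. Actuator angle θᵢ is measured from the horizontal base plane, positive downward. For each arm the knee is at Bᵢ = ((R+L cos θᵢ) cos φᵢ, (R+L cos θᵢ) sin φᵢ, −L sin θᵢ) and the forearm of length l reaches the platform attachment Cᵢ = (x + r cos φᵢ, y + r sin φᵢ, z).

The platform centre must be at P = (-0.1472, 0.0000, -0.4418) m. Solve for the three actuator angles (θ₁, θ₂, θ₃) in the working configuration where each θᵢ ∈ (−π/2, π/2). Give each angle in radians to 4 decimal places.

rotate P by −φ1: (-0.1472, 0.0000, -0.4418)
  A cos θ + B sin θ = C:  0.2372·cos θ + -0.4418·sin θ = -0.2640
  γ=atan2(-0.4418,0.2372)=-1.0781;  ψ=arccos(-0.5264)=2.1252;  θ1=γ+ψ≈1.0471
φ2=120.0° → target in arm frame (0.0736, 0.1275)
  A cos θ + B sin θ = C:  0.0164·cos θ + -0.4418·sin θ = -0.0984
  γ=atan2(-0.4418,0.0164)=-1.5337;  ψ=arccos(-0.2225)=1.7952;  θ2=γ+ψ≈0.2615
rotate P by −φ3: (0.0736, -0.1275, -0.4418)
  A=0.0164, B=-0.4418, C=(l²−L²−A²−y'²−z²)/(2L)=-0.0984
  √(A²+B²)=0.4421;  θ3 = -1.5337+1.7952 ≈ 0.2615

θ₁ = 1.0471, θ₂ = 0.2615, θ₃ = 0.2615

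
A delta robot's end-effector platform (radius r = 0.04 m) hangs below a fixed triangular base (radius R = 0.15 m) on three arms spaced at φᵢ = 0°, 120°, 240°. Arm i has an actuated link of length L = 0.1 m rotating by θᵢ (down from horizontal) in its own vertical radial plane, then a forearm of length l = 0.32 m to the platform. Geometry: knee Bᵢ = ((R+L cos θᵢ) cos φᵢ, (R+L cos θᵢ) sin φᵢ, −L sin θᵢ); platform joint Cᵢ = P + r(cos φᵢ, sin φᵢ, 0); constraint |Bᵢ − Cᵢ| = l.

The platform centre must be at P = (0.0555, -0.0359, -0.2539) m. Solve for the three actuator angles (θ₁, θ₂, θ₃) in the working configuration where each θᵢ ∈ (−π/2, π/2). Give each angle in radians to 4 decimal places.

φ1=0.0° → target in arm frame (0.0555, -0.0359)
  A cos θ + B sin θ = C:  0.0545·cos θ + -0.2539·sin θ = 0.1184
  γ=atan2(-0.2539,0.0545)=-1.3594;  ψ=arccos(0.4559)=1.0975;  θ1=γ+ψ≈-0.2619
arm 2 (φ=120.0°): x'=-0.0588, y'=-0.0301
  e−x'=0.1688;  (l²−L²−(e−x')²−y'²−z²)/2L = -0.0074
  θ2 = atan2(B,A) + arccos(C/0.3049) = 0.6111
rotate P by −φ3: (0.0033, 0.0660, -0.2539)
  A cos θ + B sin θ = C:  0.1067·cos θ + -0.2539·sin θ = 0.0610
  γ=atan2(-0.2539,0.1067)=-1.1731;  ψ=arccos(0.2215)=1.3474;  θ3=γ+ψ≈0.1743

θ₁ = -0.2619, θ₂ = 0.6111, θ₃ = 0.1743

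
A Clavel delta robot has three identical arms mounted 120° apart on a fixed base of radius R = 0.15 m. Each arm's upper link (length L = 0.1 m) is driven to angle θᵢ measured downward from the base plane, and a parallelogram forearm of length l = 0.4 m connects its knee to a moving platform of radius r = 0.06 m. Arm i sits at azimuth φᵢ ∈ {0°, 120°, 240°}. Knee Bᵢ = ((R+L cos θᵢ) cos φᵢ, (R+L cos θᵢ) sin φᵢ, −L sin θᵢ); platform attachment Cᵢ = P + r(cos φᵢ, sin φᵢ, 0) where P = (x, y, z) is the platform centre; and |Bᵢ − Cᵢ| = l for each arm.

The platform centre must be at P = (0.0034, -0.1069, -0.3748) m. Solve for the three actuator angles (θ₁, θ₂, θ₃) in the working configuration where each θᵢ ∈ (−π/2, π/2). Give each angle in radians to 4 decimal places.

arm 1 (φ=0.0°): x'=0.0034, y'=-0.1069
  A cos θ + B sin θ = C:  0.0866·cos θ + -0.3748·sin θ = -0.0470
  √(A²+B²)=0.3847;  θ1 = -1.3437+1.6933 ≈ 0.3496
rotate P by −φ2: (-0.0943, 0.0505, -0.3748)
  A=0.1843, B=-0.3748, C=(l²−L²−A²−y'²−z²)/(2L)=-0.1349
  γ=atan2(-0.3748,0.1843)=-1.1138;  ψ=arccos(-0.3230)=1.8997;  θ2=γ+ψ≈0.7859
φ3=240.0° → target in arm frame (0.0909, 0.0564)
  e−x'=-0.0009;  (l²−L²−(e−x')²−y'²−z²)/2L = 0.0317
  γ=atan2(-0.3748,-0.0009)=-1.5731;  ψ=arccos(0.0846)=1.4861;  θ3=γ+ψ≈-0.0871

θ₁ = 0.3496, θ₂ = 0.7859, θ₃ = -0.0871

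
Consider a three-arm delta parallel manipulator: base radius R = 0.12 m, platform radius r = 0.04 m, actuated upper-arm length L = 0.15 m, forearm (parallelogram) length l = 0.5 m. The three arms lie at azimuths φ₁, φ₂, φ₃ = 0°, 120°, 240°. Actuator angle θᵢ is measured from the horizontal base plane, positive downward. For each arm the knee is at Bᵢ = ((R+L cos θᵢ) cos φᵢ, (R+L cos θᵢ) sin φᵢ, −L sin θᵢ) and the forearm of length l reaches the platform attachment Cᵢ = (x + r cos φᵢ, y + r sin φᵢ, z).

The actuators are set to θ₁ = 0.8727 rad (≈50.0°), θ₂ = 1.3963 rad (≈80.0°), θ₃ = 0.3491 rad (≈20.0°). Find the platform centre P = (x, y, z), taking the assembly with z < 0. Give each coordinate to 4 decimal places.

(0.0140, -0.2174, -0.5349)

centre 1 = (0.1764·cos0.0°, 0.1764·sin0.0°, -0.1149) = (0.1764, 0.0000, -0.1149)
φ2=120.0°: virtual centre (-0.0530, 0.0918, -0.1477), radius l
centre 3 = (0.2210·cos240.0°, 0.2210·sin240.0°, -0.0513) = (-0.1105, -0.1914, -0.0513)
|centre ₂|²−|centre ₁|² = -0.0113;  |centre ₃|²−|centre ₁|² = 0.0071
[-0.4589 0.1837 -0.0656]·P = -0.0113;  [-0.5738 -0.3827 0.1272]·P = 0.0071
det = 0.2810;  x = 0.0107+-0.0062z,  y = -0.0346+0.3417z
sphere 1 gives Az²+Bz+C=0 with A=1.1168, B=0.2082, C=-0.2081;  B²−4AC=0.9731;  roots -0.5349, 0.3484;  negative root z = -0.5349
x = 0.0140, y = -0.2174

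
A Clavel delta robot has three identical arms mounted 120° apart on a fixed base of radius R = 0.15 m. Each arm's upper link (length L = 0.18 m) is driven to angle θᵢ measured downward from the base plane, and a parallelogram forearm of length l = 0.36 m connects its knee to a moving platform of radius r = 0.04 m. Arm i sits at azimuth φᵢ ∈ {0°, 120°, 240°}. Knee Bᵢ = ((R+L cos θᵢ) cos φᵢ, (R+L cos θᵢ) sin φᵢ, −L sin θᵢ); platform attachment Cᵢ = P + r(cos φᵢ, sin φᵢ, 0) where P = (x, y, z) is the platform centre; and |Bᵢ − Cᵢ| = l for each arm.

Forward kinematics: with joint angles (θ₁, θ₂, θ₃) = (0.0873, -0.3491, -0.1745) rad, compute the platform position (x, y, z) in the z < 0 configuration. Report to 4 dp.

arm 1 at φ=0.0°: ρ1 = 0.2893;  centre 1 = (0.2893, 0.0000, -0.0157)
arm 2 at φ=120.0°: ρ2 = 0.2791;  centre 2 = (-0.1396, 0.2417, 0.0616)
φ3=240.0°: virtual centre (-0.1436, -0.2488, 0.0313), radius l
subtract pairs → two planes through P
[-0.8578 0.4835 0.1545]·P = -0.0022;  [-0.8659 -0.4976 0.0939]·P = -0.0005
Cramer: x(z) = 0.0016+0.1446z;  y(z) = -0.0018-0.0630z
into |P−centre ₁|² = l²: 1.0249z² + -0.0516z + -0.0466 = 0;  Δ = 0.1935;  z = -0.1894 or 0.2398 → z<0 root = -0.1894
x = -0.0258, y = 0.0101

(-0.0258, 0.0101, -0.1894)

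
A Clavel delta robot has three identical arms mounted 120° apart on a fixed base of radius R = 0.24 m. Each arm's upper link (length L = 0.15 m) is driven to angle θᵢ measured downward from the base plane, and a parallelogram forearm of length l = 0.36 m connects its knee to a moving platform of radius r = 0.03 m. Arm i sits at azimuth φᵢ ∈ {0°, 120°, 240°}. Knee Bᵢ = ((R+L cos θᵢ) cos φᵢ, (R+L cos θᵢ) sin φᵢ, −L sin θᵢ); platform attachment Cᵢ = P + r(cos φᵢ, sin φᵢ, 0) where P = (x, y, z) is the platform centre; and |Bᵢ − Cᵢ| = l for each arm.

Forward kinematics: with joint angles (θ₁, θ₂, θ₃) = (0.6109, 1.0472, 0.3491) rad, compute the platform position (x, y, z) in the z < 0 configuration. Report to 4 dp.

(0.0120, -0.0598, -0.2380)

φ1=0.0°: virtual centre (0.3329, 0.0000, -0.0860), radius l
φ2=120.0°: virtual centre (-0.1425, 0.2468, -0.1299), radius l
arm 3 at φ=240.0°: ρ3 = 0.3510;  centre 3 = (-0.1755, -0.3039, -0.0513)
|centre ₂|²−|centre ₁|² = -0.0201;  |centre ₃|²−|centre ₁|² = 0.0076
plane₁₂: -0.9507x+0.4936y+-0.0877z = -0.0201
Cramer: x(z) = 0.0078-0.0176z;  y(z) = -0.0256+0.1438z
sphere 1 gives Az²+Bz+C=0 with A=1.0210, B=0.1762, C=-0.0159;  B²−4AC=0.0960;  roots -0.2380, 0.0654;  negative root z = -0.2380
x = 0.0120, y = -0.0598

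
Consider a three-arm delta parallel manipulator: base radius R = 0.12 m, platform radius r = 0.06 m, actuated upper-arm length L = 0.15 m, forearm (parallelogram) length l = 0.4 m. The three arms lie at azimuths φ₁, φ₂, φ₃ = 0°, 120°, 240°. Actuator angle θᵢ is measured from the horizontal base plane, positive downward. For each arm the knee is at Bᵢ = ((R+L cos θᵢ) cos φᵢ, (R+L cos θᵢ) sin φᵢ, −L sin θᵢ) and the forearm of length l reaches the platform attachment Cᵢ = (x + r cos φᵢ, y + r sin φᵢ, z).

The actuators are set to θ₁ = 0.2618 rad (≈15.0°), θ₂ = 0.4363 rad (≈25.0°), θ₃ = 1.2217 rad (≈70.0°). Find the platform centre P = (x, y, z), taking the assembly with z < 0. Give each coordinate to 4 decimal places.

(0.1205, 0.1543, -0.3981)

φ1=0.0°: virtual centre (0.2049, 0.0000, -0.0388), radius l
S2 = (0.1959·cos120.0°, 0.1959·sin120.0°, -0.0634) = (-0.0980, 0.1697, -0.0634)
arm 3 at φ=240.0°: e+L cos θ3 = 0.1113;  S3 = (-0.0557, -0.0964, -0.1410)
subtract pairs → two planes through P
linear system: -0.6057x+0.3394y = -0.0011−-0.0491z; -0.5211x+-0.1928y = -0.0112−-0.2043z
det = 0.2936;  x = 0.0137+-0.2684z,  y = 0.0213+-0.3342z
sphere 1 gives Az²+Bz+C=0 with A=1.1837, B=0.1661, C=-0.1215;  B²−4AC=0.6028;  roots -0.3981, 0.2578;  negative root z = -0.3981
x = 0.1205, y = 0.1543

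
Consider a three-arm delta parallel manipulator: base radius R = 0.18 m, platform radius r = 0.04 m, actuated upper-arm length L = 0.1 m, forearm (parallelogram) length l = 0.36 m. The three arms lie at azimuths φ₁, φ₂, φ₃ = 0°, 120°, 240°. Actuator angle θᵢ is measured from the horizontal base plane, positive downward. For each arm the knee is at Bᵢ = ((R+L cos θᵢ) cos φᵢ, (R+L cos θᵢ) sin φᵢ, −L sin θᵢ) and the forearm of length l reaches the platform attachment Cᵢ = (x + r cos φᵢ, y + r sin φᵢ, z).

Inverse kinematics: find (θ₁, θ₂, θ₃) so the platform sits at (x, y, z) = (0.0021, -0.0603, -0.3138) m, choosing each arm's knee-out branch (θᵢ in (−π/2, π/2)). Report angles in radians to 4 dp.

rotate P by −φ1: (0.0021, -0.0603, -0.3138)
  A=0.1379, B=-0.3138, C=(l²−L²−A²−y'²−z²)/(2L)=-0.0076
  θ1 = atan2(B,A) + arccos(C/0.3428) = 0.4363
arm 2 (φ=120.0°): x'=-0.0533, y'=0.0283
  e−x'=0.1933;  (l²−L²−(e−x')²−y'²−z²)/2L = -0.0851
  θ2 = atan2(B,A) + arccos(C/0.3685) = 0.7851
φ3=240.0° → target in arm frame (0.0512, 0.0320)
  A cos θ + B sin θ = C:  0.0888·cos θ + -0.3138·sin θ = 0.0611
  γ=atan2(-0.3138,0.0888)=-1.2949;  ψ=arccos(0.1873)=1.3824;  θ3=γ+ψ≈0.0874

θ₁ = 0.4363, θ₂ = 0.7851, θ₃ = 0.0874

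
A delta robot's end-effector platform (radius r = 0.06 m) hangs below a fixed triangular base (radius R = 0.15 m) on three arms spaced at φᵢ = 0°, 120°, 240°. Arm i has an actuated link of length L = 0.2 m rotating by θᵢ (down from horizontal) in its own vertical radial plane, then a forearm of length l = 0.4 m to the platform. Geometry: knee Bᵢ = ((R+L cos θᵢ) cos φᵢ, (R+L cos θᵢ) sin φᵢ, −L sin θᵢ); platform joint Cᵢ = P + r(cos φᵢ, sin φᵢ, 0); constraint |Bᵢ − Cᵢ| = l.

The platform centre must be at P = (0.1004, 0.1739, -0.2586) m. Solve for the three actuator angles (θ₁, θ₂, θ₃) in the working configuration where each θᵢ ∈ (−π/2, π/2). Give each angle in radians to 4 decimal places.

arm 1 (φ=0.0°): x'=0.1004, y'=0.1739
  A cos θ + B sin θ = C:  -0.0104·cos θ + -0.2586·sin θ = 0.0569
  √(A²+B²)=0.2588;  θ1 = -1.6110+1.3490 ≈ -0.2620
arm 2 (φ=120.0°): x'=0.1004, y'=-0.1739
  A cos θ + B sin θ = C:  -0.0104·cos θ + -0.2586·sin θ = 0.0569
  θ2 = atan2(B,A) + arccos(C/0.2588) = -0.2620
arm 3 (φ=240.0°): x'=-0.2008, y'=0.0000
  A cos θ + B sin θ = C:  0.2908·cos θ + -0.2586·sin θ = -0.0786
  θ3 = atan2(B,A) + arccos(C/0.3892) = 1.0473

θ₁ = -0.2620, θ₂ = -0.2620, θ₃ = 1.0473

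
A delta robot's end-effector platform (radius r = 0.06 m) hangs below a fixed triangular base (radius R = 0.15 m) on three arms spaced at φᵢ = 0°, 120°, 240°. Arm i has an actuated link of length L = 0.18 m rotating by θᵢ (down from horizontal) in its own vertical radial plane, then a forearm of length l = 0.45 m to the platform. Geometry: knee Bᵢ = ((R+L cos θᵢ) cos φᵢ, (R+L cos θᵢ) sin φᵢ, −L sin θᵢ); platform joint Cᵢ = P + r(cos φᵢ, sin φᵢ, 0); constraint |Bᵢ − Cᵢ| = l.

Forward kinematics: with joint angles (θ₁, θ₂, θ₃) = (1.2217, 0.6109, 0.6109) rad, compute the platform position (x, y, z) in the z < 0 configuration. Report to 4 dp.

arm 1 at φ=0.0°: ρ1 = 0.1516;  S1 = (0.1516, 0.0000, -0.1691)
φ2=120.0°: virtual centre (-0.1187, 0.2056, -0.1032), radius l
arm 3 at φ=240.0°: ρ3 = 0.2374;  S3 = (-0.1187, -0.2056, -0.1032)
subtract pairs → two planes through P
linear system: -0.5406x+0.4113y = 0.0155−0.1318z; -0.5406x+-0.4113y = 0.0155−0.1318z
det = 0.4446;  x = -0.0286+0.2438z,  y = 0.0000+0.0000z
sphere 1 gives Az²+Bz+C=0 with A=1.0594, B=0.2504, C=-0.1414;  B²−4AC=0.6621;  roots -0.5022, 0.2658;  negative root z = -0.5022
x = -0.1510, y = 0.0000

(-0.1510, 0.0000, -0.5022)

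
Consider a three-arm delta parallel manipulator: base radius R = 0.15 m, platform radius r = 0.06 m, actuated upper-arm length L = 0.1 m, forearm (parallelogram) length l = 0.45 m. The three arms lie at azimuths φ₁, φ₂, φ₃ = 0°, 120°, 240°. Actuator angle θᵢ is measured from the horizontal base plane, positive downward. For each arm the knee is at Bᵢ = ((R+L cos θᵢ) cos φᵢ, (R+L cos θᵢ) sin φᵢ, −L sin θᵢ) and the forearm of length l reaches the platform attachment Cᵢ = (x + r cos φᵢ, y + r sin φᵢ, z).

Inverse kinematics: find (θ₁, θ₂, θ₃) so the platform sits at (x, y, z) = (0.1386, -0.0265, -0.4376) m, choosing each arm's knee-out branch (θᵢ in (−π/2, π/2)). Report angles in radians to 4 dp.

θ₁ = -0.0872, θ₂ = 0.8726, θ₃ = 0.6979

rotate P by −φ1: (0.1386, -0.0265, -0.4376)
  e−x'=-0.0486;  (l²−L²−(e−x')²−y'²−z²)/2L = -0.0103
  γ=atan2(-0.4376,-0.0486)=-1.6814;  ψ=arccos(-0.0234)=1.5942;  θ1=γ+ψ≈-0.0872
φ2=120.0° → target in arm frame (-0.0922, -0.1068)
  A=0.1822, B=-0.4376, C=(l²−L²−A²−y'²−z²)/(2L)=-0.2181
  γ=atan2(-0.4376,0.1822)=-1.1762;  ψ=arccos(-0.4600)=2.0488;  θ2=γ+ψ≈0.8726
rotate P by −φ3: (-0.0464, 0.1333, -0.4376)
  A=0.1364, B=-0.4376, C=(l²−L²−A²−y'²−z²)/(2L)=-0.1767
  √(A²+B²)=0.4584;  θ3 = -1.2687+1.9667 ≈ 0.6979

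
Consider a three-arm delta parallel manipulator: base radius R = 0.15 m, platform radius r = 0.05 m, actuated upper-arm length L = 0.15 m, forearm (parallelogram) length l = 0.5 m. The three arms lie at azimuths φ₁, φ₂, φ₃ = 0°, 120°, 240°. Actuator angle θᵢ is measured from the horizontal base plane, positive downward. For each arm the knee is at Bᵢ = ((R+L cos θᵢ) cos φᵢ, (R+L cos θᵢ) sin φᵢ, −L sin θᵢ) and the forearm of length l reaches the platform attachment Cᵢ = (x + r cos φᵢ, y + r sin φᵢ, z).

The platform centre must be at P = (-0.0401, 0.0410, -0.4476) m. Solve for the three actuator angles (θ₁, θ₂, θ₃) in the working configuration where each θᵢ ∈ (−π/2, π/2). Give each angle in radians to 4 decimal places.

θ₁ = 0.2618, θ₂ = -0.0872, θ₃ = 0.1747

rotate P by −φ1: (-0.0401, 0.0410, -0.4476)
  e−x'=0.1401;  (l²−L²−(e−x')²−y'²−z²)/2L = 0.0195
  γ=atan2(-0.4476,0.1401)=-1.2675;  ψ=arccos(0.0415)=1.5292;  θ1=γ+ψ≈0.2618
φ2=120.0° → target in arm frame (0.0556, 0.0142)
  A cos θ + B sin θ = C:  0.0444·cos θ + -0.4476·sin θ = 0.0833
  θ2 = atan2(B,A) + arccos(C/0.4498) = -0.0872
φ3=240.0° → target in arm frame (-0.0155, -0.0552)
  A cos θ + B sin θ = C:  0.1155·cos θ + -0.4476·sin θ = 0.0359
  √(A²+B²)=0.4623;  θ3 = -1.3184+1.4930 ≈ 0.1747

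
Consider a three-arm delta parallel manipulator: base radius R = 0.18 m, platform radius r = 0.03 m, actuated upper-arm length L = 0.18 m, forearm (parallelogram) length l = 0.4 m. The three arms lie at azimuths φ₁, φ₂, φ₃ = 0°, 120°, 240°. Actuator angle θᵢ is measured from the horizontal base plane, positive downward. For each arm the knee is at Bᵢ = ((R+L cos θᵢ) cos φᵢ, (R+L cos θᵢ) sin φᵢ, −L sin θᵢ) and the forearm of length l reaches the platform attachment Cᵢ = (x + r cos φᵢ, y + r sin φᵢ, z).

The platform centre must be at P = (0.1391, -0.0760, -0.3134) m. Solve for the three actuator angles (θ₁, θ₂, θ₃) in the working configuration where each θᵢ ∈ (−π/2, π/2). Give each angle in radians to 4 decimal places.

θ₁ = -0.1748, θ₂ = 1.1346, θ₃ = 0.6107

arm 1 (φ=0.0°): x'=0.1391, y'=-0.0760
  A cos θ + B sin θ = C:  0.0109·cos θ + -0.3134·sin θ = 0.0652
  γ=atan2(-0.3134,0.0109)=-1.5360;  ψ=arccos(0.2080)=1.3612;  θ1=γ+ψ≈-0.1748
arm 2 (φ=120.0°): x'=-0.1354, y'=-0.0825
  A cos θ + B sin θ = C:  0.2854·cos θ + -0.3134·sin θ = -0.1635
  √(A²+B²)=0.4239;  θ2 = -0.8322+1.9668 ≈ 1.1346
rotate P by −φ3: (-0.0037, 0.1585, -0.3134)
  A cos θ + B sin θ = C:  0.1537·cos θ + -0.3134·sin θ = -0.0538
  γ=atan2(-0.3134,0.1537)=-1.1148;  ψ=arccos(-0.1541)=1.7255;  θ3=γ+ψ≈0.6107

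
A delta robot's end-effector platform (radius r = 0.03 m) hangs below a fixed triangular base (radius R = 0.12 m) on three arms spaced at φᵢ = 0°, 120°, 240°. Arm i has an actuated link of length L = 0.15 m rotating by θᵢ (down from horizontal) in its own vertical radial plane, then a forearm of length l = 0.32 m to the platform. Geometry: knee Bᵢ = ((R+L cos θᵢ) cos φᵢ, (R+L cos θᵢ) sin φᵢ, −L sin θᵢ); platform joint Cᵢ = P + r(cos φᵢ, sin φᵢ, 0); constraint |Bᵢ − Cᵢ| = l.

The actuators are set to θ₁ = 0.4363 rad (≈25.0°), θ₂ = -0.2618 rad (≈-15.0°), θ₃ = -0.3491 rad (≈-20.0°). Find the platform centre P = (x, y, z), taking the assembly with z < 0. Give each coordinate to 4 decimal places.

O1 = (0.2259·cos0.0°, 0.2259·sin0.0°, -0.0634) = (0.2259, 0.0000, -0.0634)
O2 = (0.2349·cos120.0°, 0.2349·sin120.0°, 0.0388) = (-0.1174, 0.2034, 0.0388)
O3 = (0.2310·cos240.0°, 0.2310·sin240.0°, 0.0513) = (-0.1155, -0.2000, 0.0513)
eliminate P² terms by subtracting sphere 1 from 2 and 3
plane₁₂: -0.6868x+0.4068y+0.2044z = 0.0016
det = 0.5525;  x = -0.0018+0.3169z,  y = 0.0009+0.0325z
quadratic in z: (1.1015)z²+(-0.0175)z+(-0.0465)=0, √Δ=0.4530 → z ∈ {-0.1977, 0.2136}; z = -0.1977 (taking z<0)
x = -0.0645, y = -0.0056

(-0.0645, -0.0056, -0.1977)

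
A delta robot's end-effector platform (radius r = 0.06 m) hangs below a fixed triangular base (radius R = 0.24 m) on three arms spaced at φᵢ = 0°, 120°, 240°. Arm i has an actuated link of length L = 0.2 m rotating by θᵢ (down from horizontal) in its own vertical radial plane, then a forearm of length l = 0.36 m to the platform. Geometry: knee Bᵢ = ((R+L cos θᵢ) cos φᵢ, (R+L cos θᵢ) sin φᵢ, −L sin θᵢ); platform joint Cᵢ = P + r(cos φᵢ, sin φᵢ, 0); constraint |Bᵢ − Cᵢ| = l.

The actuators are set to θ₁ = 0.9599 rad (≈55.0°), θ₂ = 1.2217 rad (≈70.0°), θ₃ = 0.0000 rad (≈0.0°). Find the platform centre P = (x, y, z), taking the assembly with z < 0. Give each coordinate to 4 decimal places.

(-0.0307, -0.1267, -0.2515)

O1 = (0.2947·cos0.0°, 0.2947·sin0.0°, -0.1638) = (0.2947, 0.0000, -0.1638)
arm 2 at φ=120.0°: (R−r)+L cos θ2 = 0.2484;  O2 = (-0.1242, 0.2151, -0.1879)
O3 = (0.3800·cos240.0°, 0.3800·sin240.0°, 0.0000) = (-0.1900, -0.3291, 0.0000)
subtract pairs → two planes through P
plane₁₂: -0.8379x+0.4303y+-0.0482z = -0.0167
Cramer: x(z) = -0.0023+0.1128z;  y(z) = -0.0432+0.3317z
into |P−O₁|² = l²: 1.1227z² + 0.2320z + -0.0127 = 0;  Δ = 0.1107;  z = -0.2515 or 0.0449 → z<0 root = -0.2515
x = -0.0307, y = -0.1267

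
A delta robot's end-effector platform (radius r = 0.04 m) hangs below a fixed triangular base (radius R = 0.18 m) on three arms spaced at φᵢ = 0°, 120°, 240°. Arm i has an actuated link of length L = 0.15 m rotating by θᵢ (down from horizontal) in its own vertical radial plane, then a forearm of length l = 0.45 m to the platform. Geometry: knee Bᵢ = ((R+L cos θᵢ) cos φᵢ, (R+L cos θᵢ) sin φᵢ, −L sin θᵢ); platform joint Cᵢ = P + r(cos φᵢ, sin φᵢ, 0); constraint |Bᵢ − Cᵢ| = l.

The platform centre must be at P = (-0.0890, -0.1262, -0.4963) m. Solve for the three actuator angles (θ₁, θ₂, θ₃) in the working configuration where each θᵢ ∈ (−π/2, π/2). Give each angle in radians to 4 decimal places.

φ1=0.0° → target in arm frame (-0.0890, -0.1262)
  A cos θ + B sin θ = C:  0.2290·cos θ + -0.4963·sin θ = -0.4489
  θ1 = atan2(B,A) + arccos(C/0.5466) = 1.3961
rotate P by −φ2: (-0.0648, 0.1402, -0.4963)
  e−x'=0.2048;  (l²−L²−(e−x')²−y'²−z²)/2L = -0.4263
  γ=atan2(-0.4963,0.2048)=-1.1794;  ψ=arccos(-0.7941)=2.4883;  θ2=γ+ψ≈1.3089
φ3=240.0° → target in arm frame (0.1538, -0.0140)
  e−x'=-0.0138;  (l²−L²−(e−x')²−y'²−z²)/2L = -0.2223
  γ=atan2(-0.4963,-0.0138)=-1.5986;  ψ=arccos(-0.4478)=2.0351;  θ3=γ+ψ≈0.4365

θ₁ = 1.3961, θ₂ = 1.3089, θ₃ = 0.4365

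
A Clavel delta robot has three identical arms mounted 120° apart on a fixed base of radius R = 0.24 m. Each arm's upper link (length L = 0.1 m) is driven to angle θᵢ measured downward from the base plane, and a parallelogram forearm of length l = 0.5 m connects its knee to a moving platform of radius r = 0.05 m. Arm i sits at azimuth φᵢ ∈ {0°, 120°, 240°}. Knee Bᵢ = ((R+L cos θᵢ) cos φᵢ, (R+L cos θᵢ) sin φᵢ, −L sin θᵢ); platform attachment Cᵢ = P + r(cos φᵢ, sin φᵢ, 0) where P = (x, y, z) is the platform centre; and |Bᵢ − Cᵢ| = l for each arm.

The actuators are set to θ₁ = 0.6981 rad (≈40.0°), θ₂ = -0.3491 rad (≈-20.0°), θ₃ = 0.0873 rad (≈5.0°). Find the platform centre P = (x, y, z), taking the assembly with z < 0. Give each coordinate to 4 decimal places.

arm 1 at φ=0.0°: e+L cos θ1 = 0.2666;  S1 = (0.2666, 0.0000, -0.0643)
arm 2 at φ=120.0°: e+L cos θ2 = 0.2840;  S2 = (-0.1420, 0.2459, 0.0342)
φ3=240.0°: virtual centre (-0.1448, -0.2508, -0.0087), radius l
eliminate P² terms by subtracting sphere 1 from 2 and 3
plane₁₂: -0.8172x+0.4918y+0.1970z = 0.0066
Cramer: x(z) = -0.0093+0.1884z;  y(z) = -0.0021-0.0875z
quadratic in z: (1.0431)z²+(0.0250)z+(-0.1697)=0, √Δ=0.8419 → z ∈ {-0.4155, 0.3916}; z = -0.4155 (taking z<0)
x = -0.0876, y = 0.0342

(-0.0876, 0.0342, -0.4155)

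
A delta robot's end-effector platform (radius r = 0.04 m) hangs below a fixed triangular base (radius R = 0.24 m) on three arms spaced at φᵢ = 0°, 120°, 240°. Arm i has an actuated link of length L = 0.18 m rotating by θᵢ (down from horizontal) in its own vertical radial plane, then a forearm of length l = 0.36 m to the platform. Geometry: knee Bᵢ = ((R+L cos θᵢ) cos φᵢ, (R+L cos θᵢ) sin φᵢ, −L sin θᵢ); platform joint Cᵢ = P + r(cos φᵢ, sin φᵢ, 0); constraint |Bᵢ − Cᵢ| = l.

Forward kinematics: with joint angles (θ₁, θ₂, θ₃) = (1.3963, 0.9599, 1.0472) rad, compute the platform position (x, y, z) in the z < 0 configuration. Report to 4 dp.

φ1=0.0°: virtual centre (0.2313, 0.0000, -0.1773), radius l
centre 2 = (0.3032·cos120.0°, 0.3032·sin120.0°, -0.1474) = (-0.1516, 0.2626, -0.1474)
φ3=240.0°: virtual centre (-0.1450, -0.2511, -0.1559), radius l
subtract pairs → two planes through P
[-0.7657 0.5252 0.0596]·P = 0.0288;  [-0.7525 -0.5023 0.0428]·P = 0.0235
det = 0.7799;  x = -0.0344+0.0672z,  y = 0.0047+-0.0156z
quadratic in z: (1.0048)z²+(0.3187)z+(-0.0276)=0, √Δ=0.4609 → z ∈ {-0.3880, 0.0708}; z = -0.3880 (taking z<0)
x = -0.0605, y = 0.0108

(-0.0605, 0.0108, -0.3880)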